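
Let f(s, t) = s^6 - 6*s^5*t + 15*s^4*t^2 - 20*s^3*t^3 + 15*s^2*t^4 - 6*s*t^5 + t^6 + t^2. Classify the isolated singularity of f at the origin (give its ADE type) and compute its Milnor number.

Type A_{5}, Milnor number mu = 5.

The Hessian of f at 0 has rank 1. Corank 1: A-series; mu = 5 gives A_5.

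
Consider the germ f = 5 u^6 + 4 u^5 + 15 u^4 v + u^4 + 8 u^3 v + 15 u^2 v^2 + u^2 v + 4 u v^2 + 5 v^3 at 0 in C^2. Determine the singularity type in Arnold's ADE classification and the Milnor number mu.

Type D_4, Milnor number mu = 4.

The Hessian of f at 0 is [[0, 0], [0, 0]] with rank 0, so corank 2. A Groebner basis of the Jacobian ideal J(f) in C{u,v} is {v^3, u^2 - v^2, u*v + 2*v^2}; counting standard monomials gives mu = 4. Corank 2; j^3 = v*(u^2 + 4*u*v + 5*v^2) splits into three distinct lines over C (the quadratic factor has nonzero discriminant), so D_4.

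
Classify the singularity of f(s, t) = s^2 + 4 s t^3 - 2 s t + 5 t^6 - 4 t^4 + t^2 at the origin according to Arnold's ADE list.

A_5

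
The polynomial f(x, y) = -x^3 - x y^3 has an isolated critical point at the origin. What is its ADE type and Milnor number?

Type E7, Milnor number mu = 7.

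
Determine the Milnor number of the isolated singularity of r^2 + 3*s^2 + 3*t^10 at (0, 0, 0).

9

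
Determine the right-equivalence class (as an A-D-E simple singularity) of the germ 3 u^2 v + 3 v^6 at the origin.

D_{7}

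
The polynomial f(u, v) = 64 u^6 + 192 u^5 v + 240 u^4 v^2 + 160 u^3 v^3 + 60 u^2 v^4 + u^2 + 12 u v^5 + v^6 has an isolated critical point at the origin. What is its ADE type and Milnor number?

Type A_5, Milnor number mu = 5.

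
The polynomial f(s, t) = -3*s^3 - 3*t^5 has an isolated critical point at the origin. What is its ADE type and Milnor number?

The Hessian of f at 0 has rank 0. Corank 2; j^3 = -3*s^3 is a perfect cube, so E-series; the 5-jet and mu = 8 give E_8.

Type E8, Milnor number mu = 8.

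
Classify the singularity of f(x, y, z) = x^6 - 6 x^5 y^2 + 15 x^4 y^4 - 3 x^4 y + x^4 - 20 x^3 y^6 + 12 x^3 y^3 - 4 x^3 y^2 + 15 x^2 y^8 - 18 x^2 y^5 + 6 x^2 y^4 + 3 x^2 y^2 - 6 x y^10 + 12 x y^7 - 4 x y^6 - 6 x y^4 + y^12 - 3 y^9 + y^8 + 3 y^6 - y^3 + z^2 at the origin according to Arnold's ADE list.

The Hessian of f at 0 is [[0, 0, 0], [0, 0, 0], [0, 0, 2]] with rank 1, so corank 2. A Groebner basis of the Jacobian ideal J(f) in C{x,y,z} is {x^3, x^2*y - y^2/2, x*y^2, y^3, z}; counting standard monomials gives mu = 6. Corank 2; j^3 = -y^3 is a perfect cube, so E-series; the 4-jet and mu = 6 give E_6.

E_6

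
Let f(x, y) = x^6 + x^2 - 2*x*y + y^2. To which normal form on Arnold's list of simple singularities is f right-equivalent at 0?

The Hessian of f at 0 is [[2, -2], [-2, 2]] with rank 1, so corank 1. A Groebner basis of the Jacobian ideal J(f) in C{x,y} is {y^5, x - y}; counting standard monomials gives mu = 5. Corank 1: A-series; mu = 5 gives A_5.

A5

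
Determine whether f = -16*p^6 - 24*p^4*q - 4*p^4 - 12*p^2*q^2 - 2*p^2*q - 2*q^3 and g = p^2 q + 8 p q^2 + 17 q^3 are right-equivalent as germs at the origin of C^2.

The Hessian of f at 0 is [[0, 0], [0, 0]] with rank 0, so corank 2. A Groebner basis of the Jacobian ideal J(f) in C{p,q} is {q^3, p^2 + 3*q^2, p*q}; counting standard monomials gives mu = 4. Corank 2; j^3 = -2*q*(p^2 + q^2) splits into three distinct lines over C (the quadratic factor has nonzero discriminant), so D_4. The Hessian of g at 0 is [[0, 0], [0, 0]] with rank 0, so corank 2. A Groebner basis of the Jacobian ideal J(g) in C{p,q} is {q^3, p^2 - 13*q^2, p*q + 4*q^2}; counting standard monomials gives mu = 4. Corank 2; j^3 = q*(p^2 + 8*p*q + 17*q^2) splits into three distinct lines over C (the quadratic factor has nonzero discriminant), so D_4. Both have type D_4, hence right-equivalent.

Yes.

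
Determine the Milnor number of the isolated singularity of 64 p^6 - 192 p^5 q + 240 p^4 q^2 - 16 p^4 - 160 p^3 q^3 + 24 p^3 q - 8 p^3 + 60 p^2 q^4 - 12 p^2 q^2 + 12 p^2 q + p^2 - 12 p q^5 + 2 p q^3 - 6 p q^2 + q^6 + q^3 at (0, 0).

The Hessian of f at 0 has rank 1. Corank 1: A-series; mu = 2 gives A_2.

2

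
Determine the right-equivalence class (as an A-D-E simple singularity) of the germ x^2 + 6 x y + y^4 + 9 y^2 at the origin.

A_{3}

The Hessian of f at 0 has rank 1. Corank 1: A-series; mu = 3 gives A_3.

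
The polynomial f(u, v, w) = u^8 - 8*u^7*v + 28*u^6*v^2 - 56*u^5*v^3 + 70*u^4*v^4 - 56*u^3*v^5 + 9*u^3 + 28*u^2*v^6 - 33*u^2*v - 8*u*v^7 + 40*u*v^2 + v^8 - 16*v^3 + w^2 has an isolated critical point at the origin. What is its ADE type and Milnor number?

Type D9, Milnor number mu = 9.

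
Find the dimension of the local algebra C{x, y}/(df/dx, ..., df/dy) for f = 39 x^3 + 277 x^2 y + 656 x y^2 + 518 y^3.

4

The Hessian of f at 0 is [[0, 0], [0, 0]] with rank 0, so corank 2. A Groebner basis of the Jacobian ideal J(f) in C{x,y} is {y^3, x^2 - 122*y^2/23, x*y + 53*y^2/23}; counting standard monomials gives mu = 4. Corank 2; j^3 = (3*x + 7*y)*(13*x^2 + 62*x*y + 74*y^2) splits into three distinct lines over C (the quadratic factor has nonzero discriminant), so D_4.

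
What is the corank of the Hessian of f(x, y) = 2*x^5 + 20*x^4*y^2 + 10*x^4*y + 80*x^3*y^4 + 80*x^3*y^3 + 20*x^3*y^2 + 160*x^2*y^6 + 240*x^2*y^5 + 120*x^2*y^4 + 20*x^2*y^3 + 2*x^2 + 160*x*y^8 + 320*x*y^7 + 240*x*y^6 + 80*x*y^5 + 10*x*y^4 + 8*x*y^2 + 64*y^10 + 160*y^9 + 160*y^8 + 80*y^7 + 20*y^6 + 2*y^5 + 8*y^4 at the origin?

1

The Hessian at 0 is [[4, 0], [0, 0]] of rank 1; hence corank 1.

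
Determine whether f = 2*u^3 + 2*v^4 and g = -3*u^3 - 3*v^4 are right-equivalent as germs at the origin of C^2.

The Hessian of f at 0 is [[0, 0], [0, 0]] with rank 0, so corank 2. A Groebner basis of the Jacobian ideal J(f) in C{u,v} is {v^3, u^2}; counting standard monomials gives mu = 6. Corank 2; j^3 = 2*u^3 is a perfect cube, so E-series; the 4-jet and mu = 6 give E_6. The Hessian of g at 0 is [[0, 0], [0, 0]] with rank 0, so corank 2. A Groebner basis of the Jacobian ideal J(g) in C{u,v} is {v^3, u^2}; counting standard monomials gives mu = 6. Corank 2; j^3 = -3*u^3 is a perfect cube, so E-series; the 4-jet and mu = 6 give E_6. Both have type E_6, hence right-equivalent.

Yes.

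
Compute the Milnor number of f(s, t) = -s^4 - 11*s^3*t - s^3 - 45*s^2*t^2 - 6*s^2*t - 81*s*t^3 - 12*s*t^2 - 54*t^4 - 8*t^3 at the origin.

The Hessian of f at 0 has rank 0. Corank 2; j^3 = -(s + 2*t)^3 is a perfect cube, so E-series; the 4-jet and mu = 7 give E_7.

7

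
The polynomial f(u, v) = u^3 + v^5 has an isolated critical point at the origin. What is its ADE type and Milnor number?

Type E_8, Milnor number mu = 8.

The Hessian of f at 0 is [[0, 0], [0, 0]] with rank 0, so corank 2. A Groebner basis of the Jacobian ideal J(f) in C{u,v} is {v^4, u^2}; counting standard monomials gives mu = 8. Corank 2; j^3 = u^3 is a perfect cube, so E-series; the 5-jet and mu = 8 give E_8.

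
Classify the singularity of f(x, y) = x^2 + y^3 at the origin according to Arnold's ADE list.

A_2

The Hessian of f at 0 has rank 1. Corank 1: A-series; mu = 2 gives A_2.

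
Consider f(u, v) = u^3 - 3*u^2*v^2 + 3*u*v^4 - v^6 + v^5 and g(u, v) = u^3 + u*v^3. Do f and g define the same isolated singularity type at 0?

No.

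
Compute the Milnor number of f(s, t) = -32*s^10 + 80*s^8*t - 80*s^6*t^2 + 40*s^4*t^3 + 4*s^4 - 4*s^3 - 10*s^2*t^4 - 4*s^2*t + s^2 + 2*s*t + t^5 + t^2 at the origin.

4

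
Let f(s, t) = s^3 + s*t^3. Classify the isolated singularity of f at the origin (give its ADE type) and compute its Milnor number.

The Hessian of f at 0 is [[0, 0], [0, 0]] with rank 0, so corank 2. A Groebner basis of the Jacobian ideal J(f) in C{s,t} is {s^3, s*t^2, 3*s^2 + t^3}; counting standard monomials gives mu = 7. Corank 2; j^3 = s^3 is a perfect cube, so E-series; the 4-jet and mu = 7 give E_7.

Type E_{7}, Milnor number mu = 7.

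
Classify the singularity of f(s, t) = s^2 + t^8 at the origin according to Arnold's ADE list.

The Hessian of f at 0 has rank 1. Corank 1: A-series; mu = 7 gives A_7.

A7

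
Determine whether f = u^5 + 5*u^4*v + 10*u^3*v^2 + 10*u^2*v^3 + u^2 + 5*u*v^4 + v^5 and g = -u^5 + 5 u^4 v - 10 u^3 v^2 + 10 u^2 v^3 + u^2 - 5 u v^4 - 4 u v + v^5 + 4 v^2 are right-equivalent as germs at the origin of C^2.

Yes.

The Hessian of f at 0 has rank 1. Corank 1: A-series; mu = 4 gives A_4. The Hessian of g at 0 has rank 1. Corank 1: A-series; mu = 4 gives A_4. Both have type A_4, hence right-equivalent.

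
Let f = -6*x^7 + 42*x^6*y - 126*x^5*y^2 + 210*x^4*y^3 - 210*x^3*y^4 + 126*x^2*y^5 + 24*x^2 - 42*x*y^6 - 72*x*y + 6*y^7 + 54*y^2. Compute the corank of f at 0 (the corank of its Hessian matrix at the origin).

1

Hessian at 0 has rank 1.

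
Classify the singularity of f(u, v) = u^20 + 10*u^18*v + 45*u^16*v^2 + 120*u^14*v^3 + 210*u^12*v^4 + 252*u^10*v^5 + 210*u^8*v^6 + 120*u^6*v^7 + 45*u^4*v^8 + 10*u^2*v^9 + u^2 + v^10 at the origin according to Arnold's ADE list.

The Hessian of f at 0 has rank 1. Corank 1: A-series; mu = 9 gives A_9.

A_{9}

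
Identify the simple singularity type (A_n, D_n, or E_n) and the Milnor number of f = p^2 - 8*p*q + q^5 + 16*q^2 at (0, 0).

Type A_4, Milnor number mu = 4.

The Hessian of f at 0 has rank 1. Corank 1: A-series; mu = 4 gives A_4.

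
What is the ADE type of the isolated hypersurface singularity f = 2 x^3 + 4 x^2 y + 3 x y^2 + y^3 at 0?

The Hessian of f at 0 has rank 0. Corank 2; j^3 = (x + y)*(2*x^2 + 2*x*y + y^2) splits into three distinct lines over C (the quadratic factor has nonzero discriminant), so D_4.

D_{4}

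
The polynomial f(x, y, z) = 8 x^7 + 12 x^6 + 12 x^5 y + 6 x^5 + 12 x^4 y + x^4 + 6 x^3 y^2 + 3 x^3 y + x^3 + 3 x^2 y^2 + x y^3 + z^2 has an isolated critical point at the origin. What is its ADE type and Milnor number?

The Hessian of f at 0 is [[0, 0, 0], [0, 0, 0], [0, 0, 2]] with rank 1, so corank 2. A Groebner basis of the Jacobian ideal J(f) in C{x,y,z} is {3*x^2 + y^4 + y^3, x^3, x^2*y - x^2 - y^3/3, 2*x^2 + x*y^2 + 2*y^3/3, z}; counting standard monomials gives mu = 7. Corank 2; j^3 = x^3 is a perfect cube, so E-series; the 4-jet and mu = 7 give E_7.

Type E7, Milnor number mu = 7.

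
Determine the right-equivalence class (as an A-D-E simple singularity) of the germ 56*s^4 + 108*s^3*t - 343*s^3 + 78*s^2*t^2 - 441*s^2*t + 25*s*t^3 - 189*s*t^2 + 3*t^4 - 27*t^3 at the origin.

E7

The Hessian of f at 0 has rank 0. Corank 2; j^3 = -(7*s + 3*t)^3 is a perfect cube, so E-series; the 4-jet and mu = 7 give E_7.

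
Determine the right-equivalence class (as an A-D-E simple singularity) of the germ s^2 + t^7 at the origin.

A_6

The Hessian of f at 0 has rank 1. Corank 1: A-series; mu = 6 gives A_6.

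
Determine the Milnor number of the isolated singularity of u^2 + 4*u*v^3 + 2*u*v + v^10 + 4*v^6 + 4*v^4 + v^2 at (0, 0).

9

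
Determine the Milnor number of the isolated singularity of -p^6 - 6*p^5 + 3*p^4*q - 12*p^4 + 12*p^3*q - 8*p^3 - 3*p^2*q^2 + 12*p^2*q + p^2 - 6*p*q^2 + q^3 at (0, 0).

2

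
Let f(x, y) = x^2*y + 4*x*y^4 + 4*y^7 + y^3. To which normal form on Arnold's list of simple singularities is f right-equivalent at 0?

D_4

The Hessian of f at 0 is [[0, 0], [0, 0]] with rank 0, so corank 2. A Groebner basis of the Jacobian ideal J(f) in C{x,y} is {y^3, x^2 + 3*y^2, x*y}; counting standard monomials gives mu = 4. Corank 2; j^3 = y*(x^2 + y^2) splits into three distinct lines over C (the quadratic factor has nonzero discriminant), so D_4.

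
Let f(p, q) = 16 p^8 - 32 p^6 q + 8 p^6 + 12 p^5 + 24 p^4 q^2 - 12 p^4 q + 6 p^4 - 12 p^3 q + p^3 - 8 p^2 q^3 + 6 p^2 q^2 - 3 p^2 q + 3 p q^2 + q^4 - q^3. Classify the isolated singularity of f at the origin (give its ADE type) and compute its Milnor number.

Type E_{6}, Milnor number mu = 6.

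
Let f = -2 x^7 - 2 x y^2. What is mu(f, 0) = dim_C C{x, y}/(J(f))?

8

The Hessian of f at 0 has rank 0. Corank 2; j^3 = -2*x*y^2 has shape L^2 M (L != M), so D-series; mu = 8 gives D_8.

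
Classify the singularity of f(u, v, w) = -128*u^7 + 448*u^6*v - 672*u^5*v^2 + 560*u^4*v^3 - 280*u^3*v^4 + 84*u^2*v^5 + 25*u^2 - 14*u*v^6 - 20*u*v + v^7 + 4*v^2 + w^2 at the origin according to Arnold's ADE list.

A6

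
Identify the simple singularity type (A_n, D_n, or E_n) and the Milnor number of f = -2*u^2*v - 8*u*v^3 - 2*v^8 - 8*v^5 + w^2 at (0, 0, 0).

The Hessian of f at 0 is [[0, 0, 0], [0, 0, 0], [0, 0, 2]] with rank 1, so corank 2. A Groebner basis of the Jacobian ideal J(f) in C{u,v,w} is {u^4, u^3*v - u^2 - 2*u*v^2, u^3/2 + u^2*v^2, u*v/2 + v^3, w}; counting standard monomials gives mu = 9. Corank 2; j^3 = -2*u^2*v has shape L^2 M (L != M), so D-series; mu = 9 gives D_9.

Type D_{9}, Milnor number mu = 9.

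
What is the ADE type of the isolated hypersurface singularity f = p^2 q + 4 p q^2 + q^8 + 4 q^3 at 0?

D_9

The Hessian of f at 0 is [[0, 0], [0, 0]] with rank 0, so corank 2. A Groebner basis of the Jacobian ideal J(f) in C{p,q} is {p^2/8 + q^7 - q^2/2, p^3 + 8*q^3, p*q + 2*q^2}; counting standard monomials gives mu = 9. Corank 2; j^3 = q*(p + 2*q)^2 has shape L^2 M (L != M), so D-series; mu = 9 gives D_9.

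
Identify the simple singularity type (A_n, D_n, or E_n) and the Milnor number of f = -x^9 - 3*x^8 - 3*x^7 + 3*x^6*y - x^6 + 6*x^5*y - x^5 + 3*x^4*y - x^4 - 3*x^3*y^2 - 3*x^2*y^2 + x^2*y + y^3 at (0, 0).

Type D_{4}, Milnor number mu = 4.

The Hessian of f at 0 has rank 0. Corank 2; j^3 = y*(x^2 + y^2) splits into three distinct lines over C (the quadratic factor has nonzero discriminant), so D_4.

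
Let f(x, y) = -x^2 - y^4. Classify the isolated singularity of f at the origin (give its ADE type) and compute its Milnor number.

Type A3, Milnor number mu = 3.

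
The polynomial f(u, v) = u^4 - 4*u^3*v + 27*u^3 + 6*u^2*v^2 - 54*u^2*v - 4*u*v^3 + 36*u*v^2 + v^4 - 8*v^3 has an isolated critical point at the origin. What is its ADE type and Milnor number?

The Hessian of f at 0 has rank 0. Corank 2; j^3 = (3*u - 2*v)^3 is a perfect cube, so E-series; the 4-jet and mu = 6 give E_6.

Type E6, Milnor number mu = 6.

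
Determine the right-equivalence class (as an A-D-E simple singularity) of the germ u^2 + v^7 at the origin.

A6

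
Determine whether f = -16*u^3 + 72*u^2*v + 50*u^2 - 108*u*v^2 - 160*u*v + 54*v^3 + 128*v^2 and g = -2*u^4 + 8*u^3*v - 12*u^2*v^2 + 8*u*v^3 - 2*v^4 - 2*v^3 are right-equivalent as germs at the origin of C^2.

The Hessian of f at 0 has rank 1. Corank 1: A-series; mu = 2 gives A_2. The Hessian of g at 0 has rank 0. Corank 2; j^3 = -2*v^3 is a perfect cube, so E-series; the 4-jet and mu = 6 give E_6. f is A_2 but g is E_6, hence not right-equivalent.

No.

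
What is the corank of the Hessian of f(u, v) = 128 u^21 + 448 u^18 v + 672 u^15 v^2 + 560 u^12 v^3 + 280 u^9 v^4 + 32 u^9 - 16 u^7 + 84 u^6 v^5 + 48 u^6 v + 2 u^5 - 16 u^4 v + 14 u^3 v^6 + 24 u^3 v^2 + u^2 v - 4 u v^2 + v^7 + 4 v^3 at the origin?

The Hessian at 0 is [[0, 0], [0, 0]] of rank 0; hence corank 2.

2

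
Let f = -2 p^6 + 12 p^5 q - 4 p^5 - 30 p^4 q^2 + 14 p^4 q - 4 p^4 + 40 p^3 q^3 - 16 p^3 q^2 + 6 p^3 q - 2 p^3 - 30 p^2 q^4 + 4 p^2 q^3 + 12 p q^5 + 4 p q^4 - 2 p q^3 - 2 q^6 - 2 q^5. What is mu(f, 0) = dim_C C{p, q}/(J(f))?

7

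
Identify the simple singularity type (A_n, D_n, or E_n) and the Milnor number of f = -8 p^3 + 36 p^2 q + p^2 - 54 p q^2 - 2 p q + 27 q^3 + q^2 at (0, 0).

Type A2, Milnor number mu = 2.

The Hessian of f at 0 has rank 1. Corank 1: A-series; mu = 2 gives A_2.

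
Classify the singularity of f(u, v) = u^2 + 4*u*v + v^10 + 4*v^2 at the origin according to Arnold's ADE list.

A_{9}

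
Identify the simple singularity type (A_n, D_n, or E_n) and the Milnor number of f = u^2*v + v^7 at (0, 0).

Type D_8, Milnor number mu = 8.

The Hessian of f at 0 has rank 0. Corank 2; j^3 = u^2*v has shape L^2 M (L != M), so D-series; mu = 8 gives D_8.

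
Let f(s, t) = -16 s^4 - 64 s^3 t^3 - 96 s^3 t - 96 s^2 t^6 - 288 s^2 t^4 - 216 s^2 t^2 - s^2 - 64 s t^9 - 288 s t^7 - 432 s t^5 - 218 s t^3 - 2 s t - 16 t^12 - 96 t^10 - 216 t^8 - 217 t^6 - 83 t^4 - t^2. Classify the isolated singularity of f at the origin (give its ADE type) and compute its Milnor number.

Type A_3, Milnor number mu = 3.

The Hessian of f at 0 is [[-2, -2], [-2, -2]] with rank 1, so corank 1. A Groebner basis of the Jacobian ideal J(f) in C{s,t} is {t^3, s + t}; counting standard monomials gives mu = 3. Corank 1: A-series; mu = 3 gives A_3.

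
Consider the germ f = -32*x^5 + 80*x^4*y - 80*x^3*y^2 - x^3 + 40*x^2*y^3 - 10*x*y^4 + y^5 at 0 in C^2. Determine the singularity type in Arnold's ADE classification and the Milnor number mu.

Type E_8, Milnor number mu = 8.

The Hessian of f at 0 has rank 0. Corank 2; j^3 = -x^3 is a perfect cube, so E-series; the 5-jet and mu = 8 give E_8.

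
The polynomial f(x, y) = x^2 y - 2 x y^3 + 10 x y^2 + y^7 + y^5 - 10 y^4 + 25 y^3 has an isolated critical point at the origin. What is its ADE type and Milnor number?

The Hessian of f at 0 has rank 0. Corank 2; j^3 = y*(x + 5*y)^2 has shape L^2 M (L != M), so D-series; mu = 8 gives D_8.

Type D_{8}, Milnor number mu = 8.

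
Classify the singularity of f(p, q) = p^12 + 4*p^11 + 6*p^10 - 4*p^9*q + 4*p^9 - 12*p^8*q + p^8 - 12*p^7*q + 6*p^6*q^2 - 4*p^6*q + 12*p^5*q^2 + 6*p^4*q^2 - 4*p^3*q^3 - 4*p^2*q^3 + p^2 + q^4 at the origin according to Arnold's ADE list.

A_{3}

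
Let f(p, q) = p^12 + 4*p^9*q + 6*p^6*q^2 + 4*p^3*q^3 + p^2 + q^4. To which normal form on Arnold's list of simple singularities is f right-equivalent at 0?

The Hessian of f at 0 is [[2, 0], [0, 0]] with rank 1, so corank 1. A Groebner basis of the Jacobian ideal J(f) in C{p,q} is {q^3, p}; counting standard monomials gives mu = 3. Corank 1: A-series; mu = 3 gives A_3.

A_{3}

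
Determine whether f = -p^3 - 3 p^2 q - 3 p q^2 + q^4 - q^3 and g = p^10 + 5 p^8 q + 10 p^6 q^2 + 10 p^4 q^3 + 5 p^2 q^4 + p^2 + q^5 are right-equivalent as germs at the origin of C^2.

The Hessian of f at 0 has rank 0. Corank 2; j^3 = -(p + q)^3 is a perfect cube, so E-series; the 4-jet and mu = 6 give E_6. The Hessian of g at 0 has rank 1. Corank 1: A-series; mu = 4 gives A_4. f is E_6 but g is A_4, hence not right-equivalent.

No.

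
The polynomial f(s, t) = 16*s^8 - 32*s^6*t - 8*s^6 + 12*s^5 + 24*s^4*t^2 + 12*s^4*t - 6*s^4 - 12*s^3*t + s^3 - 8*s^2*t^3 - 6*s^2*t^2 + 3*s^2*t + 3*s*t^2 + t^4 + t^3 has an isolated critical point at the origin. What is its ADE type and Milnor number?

Type E_6, Milnor number mu = 6.

The Hessian of f at 0 is [[0, 0], [0, 0]] with rank 0, so corank 2. A Groebner basis of the Jacobian ideal J(f) in C{s,t} is {s^3 - 3*s^2/4 - 3*s*t/2 - 3*t^2/4, s^2*t + s^2/2 + s*t + t^2/2, -s^2/4 + s*t^2 - s*t/2 - t^2/4, t^3}; counting standard monomials gives mu = 6. Corank 2; j^3 = (s + t)^3 is a perfect cube, so E-series; the 4-jet and mu = 6 give E_6.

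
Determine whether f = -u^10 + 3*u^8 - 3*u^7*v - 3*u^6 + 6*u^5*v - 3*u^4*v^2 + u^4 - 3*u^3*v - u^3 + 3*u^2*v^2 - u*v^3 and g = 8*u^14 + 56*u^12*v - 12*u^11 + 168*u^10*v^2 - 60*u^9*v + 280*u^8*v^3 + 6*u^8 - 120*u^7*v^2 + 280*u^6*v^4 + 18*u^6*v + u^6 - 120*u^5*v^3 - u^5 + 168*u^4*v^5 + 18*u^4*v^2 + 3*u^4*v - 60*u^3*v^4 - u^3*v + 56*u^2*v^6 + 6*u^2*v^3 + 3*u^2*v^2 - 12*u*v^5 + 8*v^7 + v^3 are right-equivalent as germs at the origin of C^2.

Yes.

The Hessian of f at 0 has rank 0. Corank 2; j^3 = -u^3 is a perfect cube, so E-series; the 4-jet and mu = 7 give E_7. The Hessian of g at 0 has rank 0. Corank 2; j^3 = v^3 is a perfect cube, so E-series; the 4-jet and mu = 7 give E_7. Both have type E_7, hence right-equivalent.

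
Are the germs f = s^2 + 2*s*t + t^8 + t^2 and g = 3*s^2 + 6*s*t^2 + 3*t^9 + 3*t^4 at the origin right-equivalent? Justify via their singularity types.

The Hessian of f at 0 has rank 1. Corank 1: A-series; mu = 7 gives A_7. The Hessian of g at 0 has rank 1. Corank 1: A-series; mu = 8 gives A_8. f is A_7 but g is A_8, hence not right-equivalent.

No.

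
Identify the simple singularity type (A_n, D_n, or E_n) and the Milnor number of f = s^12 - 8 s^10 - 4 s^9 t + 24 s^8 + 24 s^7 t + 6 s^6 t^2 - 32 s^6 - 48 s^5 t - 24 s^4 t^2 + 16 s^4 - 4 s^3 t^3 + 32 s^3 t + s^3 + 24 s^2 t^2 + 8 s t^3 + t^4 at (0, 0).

Type E6, Milnor number mu = 6.

The Hessian of f at 0 is [[0, 0], [0, 0]] with rank 0, so corank 2. A Groebner basis of the Jacobian ideal J(f) in C{s,t} is {t^4, s*t^2 + t^3/6, s^2}; counting standard monomials gives mu = 6. Corank 2; j^3 = s^3 is a perfect cube, so E-series; the 4-jet and mu = 6 give E_6.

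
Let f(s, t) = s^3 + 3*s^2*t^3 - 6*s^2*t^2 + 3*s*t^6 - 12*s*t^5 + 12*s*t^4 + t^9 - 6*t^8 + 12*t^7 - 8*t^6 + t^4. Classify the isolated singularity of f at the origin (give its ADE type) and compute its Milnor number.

The Hessian of f at 0 has rank 0. Corank 2; j^3 = s^3 is a perfect cube, so E-series; the 4-jet and mu = 6 give E_6.

Type E_6, Milnor number mu = 6.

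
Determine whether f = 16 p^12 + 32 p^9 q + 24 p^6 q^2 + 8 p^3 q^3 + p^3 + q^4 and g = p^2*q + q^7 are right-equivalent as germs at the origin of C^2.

No.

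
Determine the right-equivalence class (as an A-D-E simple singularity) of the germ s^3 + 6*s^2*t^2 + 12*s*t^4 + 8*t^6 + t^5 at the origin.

E_{8}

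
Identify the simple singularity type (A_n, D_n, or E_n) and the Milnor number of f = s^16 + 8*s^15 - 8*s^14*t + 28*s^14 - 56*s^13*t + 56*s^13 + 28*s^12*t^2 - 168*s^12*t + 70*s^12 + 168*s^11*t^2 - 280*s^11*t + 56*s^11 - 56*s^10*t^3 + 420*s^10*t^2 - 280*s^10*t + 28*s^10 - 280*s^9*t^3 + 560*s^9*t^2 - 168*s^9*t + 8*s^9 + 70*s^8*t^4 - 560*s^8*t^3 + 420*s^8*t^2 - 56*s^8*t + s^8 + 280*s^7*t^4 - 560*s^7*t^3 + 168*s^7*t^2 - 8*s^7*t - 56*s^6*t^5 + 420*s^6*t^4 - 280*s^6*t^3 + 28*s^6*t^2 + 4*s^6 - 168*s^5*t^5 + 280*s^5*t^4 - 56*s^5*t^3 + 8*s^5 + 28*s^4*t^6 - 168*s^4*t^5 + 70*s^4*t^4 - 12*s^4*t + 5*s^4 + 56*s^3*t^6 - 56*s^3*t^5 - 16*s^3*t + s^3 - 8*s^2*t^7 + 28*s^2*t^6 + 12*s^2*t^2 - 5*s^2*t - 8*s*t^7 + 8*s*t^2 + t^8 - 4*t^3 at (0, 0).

Type D_9, Milnor number mu = 9.

The Hessian of f at 0 has rank 0. Corank 2; j^3 = (s - 2*t)^2*(s - t) has shape L^2 M (L != M), so D-series; mu = 9 gives D_9.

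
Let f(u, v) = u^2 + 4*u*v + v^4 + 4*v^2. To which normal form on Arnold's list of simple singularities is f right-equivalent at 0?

A3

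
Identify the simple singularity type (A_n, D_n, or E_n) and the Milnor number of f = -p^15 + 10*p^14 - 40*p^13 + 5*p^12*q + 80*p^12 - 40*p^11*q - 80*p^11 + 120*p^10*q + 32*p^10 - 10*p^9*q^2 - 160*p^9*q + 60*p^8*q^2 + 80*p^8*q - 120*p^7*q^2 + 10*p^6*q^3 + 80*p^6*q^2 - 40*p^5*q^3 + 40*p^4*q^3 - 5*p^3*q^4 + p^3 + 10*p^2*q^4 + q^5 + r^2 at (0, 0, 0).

The Hessian of f at 0 has rank 1. Corank 2; j^3 = p^3 is a perfect cube, so E-series; the 5-jet and mu = 8 give E_8.

Type E8, Milnor number mu = 8.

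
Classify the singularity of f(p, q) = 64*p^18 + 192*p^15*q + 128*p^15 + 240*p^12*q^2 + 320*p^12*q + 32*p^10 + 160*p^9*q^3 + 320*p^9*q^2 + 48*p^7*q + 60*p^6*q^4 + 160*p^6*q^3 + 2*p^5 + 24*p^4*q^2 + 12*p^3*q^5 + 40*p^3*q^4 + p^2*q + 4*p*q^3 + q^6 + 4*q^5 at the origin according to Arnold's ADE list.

The Hessian of f at 0 has rank 0. Corank 2; j^3 = p^2*q has shape L^2 M (L != M), so D-series; mu = 7 gives D_7.

D_7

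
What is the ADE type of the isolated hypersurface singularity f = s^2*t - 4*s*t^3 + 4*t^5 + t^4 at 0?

D5

The Hessian of f at 0 is [[0, 0], [0, 0]] with rank 0, so corank 2. A Groebner basis of the Jacobian ideal J(f) in C{s,t} is {s*t^2, -s*t/2 + t^3, s^2 + 2*s*t}; counting standard monomials gives mu = 5. Corank 2; j^3 = s^2*t has shape L^2 M (L != M), so D-series; mu = 5 gives D_5.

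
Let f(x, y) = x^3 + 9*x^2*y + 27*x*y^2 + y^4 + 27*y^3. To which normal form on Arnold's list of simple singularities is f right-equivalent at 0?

E_{6}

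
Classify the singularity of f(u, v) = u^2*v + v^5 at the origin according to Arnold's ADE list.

D_6

The Hessian of f at 0 has rank 0. Corank 2; j^3 = u^2*v has shape L^2 M (L != M), so D-series; mu = 6 gives D_6.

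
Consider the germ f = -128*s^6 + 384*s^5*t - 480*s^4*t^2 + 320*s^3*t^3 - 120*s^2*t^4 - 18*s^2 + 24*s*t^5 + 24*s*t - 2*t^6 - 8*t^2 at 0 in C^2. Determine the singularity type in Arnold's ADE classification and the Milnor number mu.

The Hessian of f at 0 has rank 1. Corank 1: A-series; mu = 5 gives A_5.

Type A_{5}, Milnor number mu = 5.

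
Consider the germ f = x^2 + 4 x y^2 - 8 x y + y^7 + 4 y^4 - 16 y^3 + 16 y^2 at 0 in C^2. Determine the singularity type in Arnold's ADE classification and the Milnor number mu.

Type A6, Milnor number mu = 6.

The Hessian of f at 0 is [[2, -8], [-8, 32]] with rank 1, so corank 1. A Groebner basis of the Jacobian ideal J(f) in C{x,y} is {x^3 - 12*x^2*y - 24*x^2 + 128*x*y + 64*x - 256*y, x/2 + y^2 - 2*y}; counting standard monomials gives mu = 6. Corank 1: A-series; mu = 6 gives A_6.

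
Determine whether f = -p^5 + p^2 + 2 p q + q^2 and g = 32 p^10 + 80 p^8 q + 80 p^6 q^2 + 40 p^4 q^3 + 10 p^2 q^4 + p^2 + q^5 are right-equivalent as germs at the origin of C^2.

Yes.

The Hessian of f at 0 has rank 1. Corank 1: A-series; mu = 4 gives A_4. The Hessian of g at 0 has rank 1. Corank 1: A-series; mu = 4 gives A_4. Both have type A_4, hence right-equivalent.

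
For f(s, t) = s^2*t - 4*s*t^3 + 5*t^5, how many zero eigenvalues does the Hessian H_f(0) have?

2

The Hessian at 0 is [[0, 0], [0, 0]] of rank 0; hence corank 2.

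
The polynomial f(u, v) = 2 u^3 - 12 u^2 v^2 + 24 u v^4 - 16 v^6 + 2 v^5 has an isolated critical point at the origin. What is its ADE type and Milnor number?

The Hessian of f at 0 has rank 0. Corank 2; j^3 = 2*u^3 is a perfect cube, so E-series; the 5-jet and mu = 8 give E_8.

Type E_8, Milnor number mu = 8.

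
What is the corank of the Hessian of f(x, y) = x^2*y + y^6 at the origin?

2

Hessian at 0 has rank 0.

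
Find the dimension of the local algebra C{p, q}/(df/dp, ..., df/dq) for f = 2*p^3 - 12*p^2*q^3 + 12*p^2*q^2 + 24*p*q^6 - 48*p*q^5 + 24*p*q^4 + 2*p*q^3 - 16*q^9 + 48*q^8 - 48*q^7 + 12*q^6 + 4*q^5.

The Hessian of f at 0 has rank 0. Corank 2; j^3 = 2*p^3 is a perfect cube, so E-series; the 4-jet and mu = 7 give E_7.

7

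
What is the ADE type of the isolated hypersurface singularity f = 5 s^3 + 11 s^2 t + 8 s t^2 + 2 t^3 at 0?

D_{4}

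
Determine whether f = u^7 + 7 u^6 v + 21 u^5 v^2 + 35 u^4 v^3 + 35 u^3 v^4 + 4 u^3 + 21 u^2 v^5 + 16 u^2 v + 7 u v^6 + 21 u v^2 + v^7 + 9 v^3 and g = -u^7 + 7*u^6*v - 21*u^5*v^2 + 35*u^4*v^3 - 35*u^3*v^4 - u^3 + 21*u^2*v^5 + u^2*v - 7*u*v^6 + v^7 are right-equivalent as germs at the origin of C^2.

Yes.

The Hessian of f at 0 has rank 0. Corank 2; j^3 = (u + v)*(2*u + 3*v)^2 has shape L^2 M (L != M), so D-series; mu = 8 gives D_8. The Hessian of g at 0 has rank 0. Corank 2; j^3 = -u^2*(u - v) has shape L^2 M (L != M), so D-series; mu = 8 gives D_8. Both have type D_8, hence right-equivalent.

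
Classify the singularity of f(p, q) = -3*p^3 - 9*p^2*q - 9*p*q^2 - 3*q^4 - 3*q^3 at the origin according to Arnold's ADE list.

E_{6}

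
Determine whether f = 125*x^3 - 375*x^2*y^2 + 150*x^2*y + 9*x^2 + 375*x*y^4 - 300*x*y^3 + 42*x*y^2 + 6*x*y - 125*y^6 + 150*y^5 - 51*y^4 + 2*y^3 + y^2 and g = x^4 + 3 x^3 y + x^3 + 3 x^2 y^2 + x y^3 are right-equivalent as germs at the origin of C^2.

No.

The Hessian of f at 0 is [[18, 6], [6, 2]] with rank 1, so corank 1. A Groebner basis of the Jacobian ideal J(f) in C{x,y} is {y^2, x + y/3}; counting standard monomials gives mu = 2. Corank 1: A-series; mu = 2 gives A_2. The Hessian of g at 0 is [[0, 0], [0, 0]] with rank 0, so corank 2. A Groebner basis of the Jacobian ideal J(g) in C{x,y} is {3*x^2 + y^4 + y^3, x^3, x^2*y - x^2 - y^3/3, 2*x^2 + x*y^2 + 2*y^3/3}; counting standard monomials gives mu = 7. Corank 2; j^3 = x^3 is a perfect cube, so E-series; the 4-jet and mu = 7 give E_7. f is A_2 but g is E_7, hence not right-equivalent.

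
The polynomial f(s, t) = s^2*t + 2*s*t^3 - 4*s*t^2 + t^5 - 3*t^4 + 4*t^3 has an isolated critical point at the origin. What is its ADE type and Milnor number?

Type D_5, Milnor number mu = 5.

The Hessian of f at 0 is [[0, 0], [0, 0]] with rank 0, so corank 2. A Groebner basis of the Jacobian ideal J(f) in C{s,t} is {s*t^2 + 2*s*t - 4*t^2, s*t + t^3 - 2*t^2, s^2 - 8*s*t + 12*t^2}; counting standard monomials gives mu = 5. Corank 2; j^3 = t*(s - 2*t)^2 has shape L^2 M (L != M), so D-series; mu = 5 gives D_5.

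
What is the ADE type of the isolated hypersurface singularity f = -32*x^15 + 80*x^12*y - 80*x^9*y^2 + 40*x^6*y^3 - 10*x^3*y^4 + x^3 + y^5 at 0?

The Hessian of f at 0 is [[0, 0], [0, 0]] with rank 0, so corank 2. A Groebner basis of the Jacobian ideal J(f) in C{x,y} is {y^4, x^2}; counting standard monomials gives mu = 8. Corank 2; j^3 = x^3 is a perfect cube, so E-series; the 5-jet and mu = 8 give E_8.

E_8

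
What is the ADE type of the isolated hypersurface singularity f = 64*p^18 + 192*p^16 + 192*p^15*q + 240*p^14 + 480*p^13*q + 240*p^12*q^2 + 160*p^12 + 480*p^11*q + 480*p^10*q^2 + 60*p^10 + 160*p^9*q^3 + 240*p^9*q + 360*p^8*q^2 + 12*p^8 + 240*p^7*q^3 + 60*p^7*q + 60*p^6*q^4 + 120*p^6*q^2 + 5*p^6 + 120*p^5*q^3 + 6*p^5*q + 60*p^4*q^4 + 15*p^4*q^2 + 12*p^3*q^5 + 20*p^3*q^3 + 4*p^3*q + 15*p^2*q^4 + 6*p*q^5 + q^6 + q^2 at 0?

A_{5}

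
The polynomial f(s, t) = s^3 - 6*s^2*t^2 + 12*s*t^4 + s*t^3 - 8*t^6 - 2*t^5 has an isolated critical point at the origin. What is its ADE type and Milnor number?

Type E_{7}, Milnor number mu = 7.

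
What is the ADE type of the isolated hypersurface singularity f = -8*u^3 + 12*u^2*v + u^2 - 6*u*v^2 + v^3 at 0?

A_{2}

The Hessian of f at 0 is [[2, 0], [0, 0]] with rank 1, so corank 1. A Groebner basis of the Jacobian ideal J(f) in C{u,v} is {v^2, u}; counting standard monomials gives mu = 2. Corank 1: A-series; mu = 2 gives A_2.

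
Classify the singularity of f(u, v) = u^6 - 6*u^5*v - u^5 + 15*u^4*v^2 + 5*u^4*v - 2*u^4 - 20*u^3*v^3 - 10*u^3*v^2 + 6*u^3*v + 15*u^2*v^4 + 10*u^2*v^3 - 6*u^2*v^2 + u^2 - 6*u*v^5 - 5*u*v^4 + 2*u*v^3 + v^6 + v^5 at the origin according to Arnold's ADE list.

A4

The Hessian of f at 0 has rank 1. Corank 1: A-series; mu = 4 gives A_4.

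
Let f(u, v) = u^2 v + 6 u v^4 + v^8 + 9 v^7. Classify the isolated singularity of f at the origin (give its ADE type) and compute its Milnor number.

The Hessian of f at 0 has rank 0. Corank 2; j^3 = u^2*v has shape L^2 M (L != M), so D-series; mu = 9 gives D_9.

Type D_9, Milnor number mu = 9.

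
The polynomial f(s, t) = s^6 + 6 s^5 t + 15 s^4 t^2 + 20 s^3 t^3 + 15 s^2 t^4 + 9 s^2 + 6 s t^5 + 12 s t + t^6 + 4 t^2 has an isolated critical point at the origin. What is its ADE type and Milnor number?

The Hessian of f at 0 is [[18, 12], [12, 8]] with rank 1, so corank 1. A Groebner basis of the Jacobian ideal J(f) in C{s,t} is {t^5, s + 2*t/3}; counting standard monomials gives mu = 5. Corank 1: A-series; mu = 5 gives A_5.

Type A5, Milnor number mu = 5.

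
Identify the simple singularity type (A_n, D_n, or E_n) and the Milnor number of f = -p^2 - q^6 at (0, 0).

Type A5, Milnor number mu = 5.

The Hessian of f at 0 has rank 1. Corank 1: A-series; mu = 5 gives A_5.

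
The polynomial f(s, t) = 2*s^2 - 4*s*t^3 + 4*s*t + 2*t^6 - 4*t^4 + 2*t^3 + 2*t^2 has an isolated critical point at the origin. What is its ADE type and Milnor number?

Type A_{2}, Milnor number mu = 2.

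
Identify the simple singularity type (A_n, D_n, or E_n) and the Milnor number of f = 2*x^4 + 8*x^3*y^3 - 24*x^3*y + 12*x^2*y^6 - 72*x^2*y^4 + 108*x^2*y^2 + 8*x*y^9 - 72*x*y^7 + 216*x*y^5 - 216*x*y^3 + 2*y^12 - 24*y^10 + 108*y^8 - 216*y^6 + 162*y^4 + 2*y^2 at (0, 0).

The Hessian of f at 0 has rank 1. Corank 1: A-series; mu = 3 gives A_3.

Type A_{3}, Milnor number mu = 3.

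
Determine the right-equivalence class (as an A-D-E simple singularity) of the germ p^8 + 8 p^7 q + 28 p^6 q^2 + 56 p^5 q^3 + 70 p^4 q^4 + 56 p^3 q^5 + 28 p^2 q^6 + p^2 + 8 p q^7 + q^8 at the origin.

A_7

The Hessian of f at 0 has rank 1. Corank 1: A-series; mu = 7 gives A_7.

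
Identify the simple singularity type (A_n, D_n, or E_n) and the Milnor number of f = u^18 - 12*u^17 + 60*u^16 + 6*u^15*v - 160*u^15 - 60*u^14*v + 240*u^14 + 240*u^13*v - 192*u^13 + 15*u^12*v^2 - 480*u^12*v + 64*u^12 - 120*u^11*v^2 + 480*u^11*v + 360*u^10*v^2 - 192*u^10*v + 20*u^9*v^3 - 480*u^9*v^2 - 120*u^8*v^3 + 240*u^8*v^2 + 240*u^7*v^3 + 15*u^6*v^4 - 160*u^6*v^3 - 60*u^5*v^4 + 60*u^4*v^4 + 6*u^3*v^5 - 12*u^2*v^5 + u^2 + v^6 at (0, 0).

Type A_{5}, Milnor number mu = 5.

The Hessian of f at 0 is [[2, 0], [0, 0]] with rank 1, so corank 1. A Groebner basis of the Jacobian ideal J(f) in C{u,v} is {v^5, u}; counting standard monomials gives mu = 5. Corank 1: A-series; mu = 5 gives A_5.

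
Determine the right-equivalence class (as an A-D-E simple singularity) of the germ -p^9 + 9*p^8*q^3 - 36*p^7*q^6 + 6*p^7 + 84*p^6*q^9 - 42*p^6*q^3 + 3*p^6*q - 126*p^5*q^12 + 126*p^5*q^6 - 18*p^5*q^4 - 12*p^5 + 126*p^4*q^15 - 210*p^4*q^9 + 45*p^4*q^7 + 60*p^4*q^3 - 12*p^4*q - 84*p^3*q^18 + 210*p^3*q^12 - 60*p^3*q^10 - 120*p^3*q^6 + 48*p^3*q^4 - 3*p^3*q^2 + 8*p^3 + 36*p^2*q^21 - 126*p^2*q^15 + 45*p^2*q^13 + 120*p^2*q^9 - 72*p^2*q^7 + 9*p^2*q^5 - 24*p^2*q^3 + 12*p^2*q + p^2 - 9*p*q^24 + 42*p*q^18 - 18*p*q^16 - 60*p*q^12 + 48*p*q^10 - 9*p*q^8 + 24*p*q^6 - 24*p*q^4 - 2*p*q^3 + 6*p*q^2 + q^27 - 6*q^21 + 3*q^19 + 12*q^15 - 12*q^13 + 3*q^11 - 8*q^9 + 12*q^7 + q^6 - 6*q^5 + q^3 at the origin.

The Hessian of f at 0 has rank 1. Corank 1: A-series; mu = 2 gives A_2.

A_2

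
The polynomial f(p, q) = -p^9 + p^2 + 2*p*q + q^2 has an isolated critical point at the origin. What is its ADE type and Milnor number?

Type A_{8}, Milnor number mu = 8.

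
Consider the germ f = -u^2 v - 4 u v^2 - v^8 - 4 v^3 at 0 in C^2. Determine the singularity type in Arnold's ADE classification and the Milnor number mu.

Type D_9, Milnor number mu = 9.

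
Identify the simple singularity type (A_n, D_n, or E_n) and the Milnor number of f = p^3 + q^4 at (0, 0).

The Hessian of f at 0 has rank 0. Corank 2; j^3 = p^3 is a perfect cube, so E-series; the 4-jet and mu = 6 give E_6.

Type E6, Milnor number mu = 6.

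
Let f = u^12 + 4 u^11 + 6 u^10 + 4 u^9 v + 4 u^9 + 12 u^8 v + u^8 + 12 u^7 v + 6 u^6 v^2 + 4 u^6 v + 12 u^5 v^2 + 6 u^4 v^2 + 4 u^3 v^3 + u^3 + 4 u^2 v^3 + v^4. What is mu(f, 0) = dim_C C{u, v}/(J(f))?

6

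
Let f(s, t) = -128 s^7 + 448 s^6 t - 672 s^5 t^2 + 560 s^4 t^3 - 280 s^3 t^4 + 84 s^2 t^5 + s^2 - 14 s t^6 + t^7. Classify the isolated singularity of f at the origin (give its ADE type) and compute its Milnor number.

The Hessian of f at 0 has rank 1. Corank 1: A-series; mu = 6 gives A_6.

Type A_6, Milnor number mu = 6.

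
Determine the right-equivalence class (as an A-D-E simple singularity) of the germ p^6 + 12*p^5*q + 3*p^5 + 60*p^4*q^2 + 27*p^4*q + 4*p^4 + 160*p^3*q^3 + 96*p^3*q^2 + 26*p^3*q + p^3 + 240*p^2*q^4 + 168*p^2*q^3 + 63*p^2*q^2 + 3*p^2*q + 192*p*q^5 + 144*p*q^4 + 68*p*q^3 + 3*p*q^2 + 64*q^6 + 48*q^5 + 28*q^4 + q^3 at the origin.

E_{6}

The Hessian of f at 0 has rank 0. Corank 2; j^3 = (p + q)^3 is a perfect cube, so E-series; the 4-jet and mu = 6 give E_6.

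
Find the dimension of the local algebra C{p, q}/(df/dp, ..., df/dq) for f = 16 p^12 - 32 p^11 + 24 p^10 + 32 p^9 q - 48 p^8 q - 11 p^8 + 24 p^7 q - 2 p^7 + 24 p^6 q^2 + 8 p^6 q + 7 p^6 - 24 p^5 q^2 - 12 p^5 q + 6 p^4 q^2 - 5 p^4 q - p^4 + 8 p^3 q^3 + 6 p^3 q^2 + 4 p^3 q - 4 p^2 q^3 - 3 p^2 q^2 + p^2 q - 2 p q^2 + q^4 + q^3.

5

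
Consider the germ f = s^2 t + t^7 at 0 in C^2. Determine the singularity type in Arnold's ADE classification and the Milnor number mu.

Type D_{8}, Milnor number mu = 8.

The Hessian of f at 0 has rank 0. Corank 2; j^3 = s^2*t has shape L^2 M (L != M), so D-series; mu = 8 gives D_8.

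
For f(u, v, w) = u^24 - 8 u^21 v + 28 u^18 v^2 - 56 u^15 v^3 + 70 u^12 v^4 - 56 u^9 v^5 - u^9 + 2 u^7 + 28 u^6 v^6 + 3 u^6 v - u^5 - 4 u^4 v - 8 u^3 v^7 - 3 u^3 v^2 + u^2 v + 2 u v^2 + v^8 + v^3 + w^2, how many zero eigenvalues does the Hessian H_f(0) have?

2

The Hessian at 0 is [[0, 0, 0], [0, 0, 0], [0, 0, 2]] of rank 1; hence corank 2.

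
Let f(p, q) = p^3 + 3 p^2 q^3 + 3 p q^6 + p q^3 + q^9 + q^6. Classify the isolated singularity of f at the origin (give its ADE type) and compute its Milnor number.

Type E_{7}, Milnor number mu = 7.

The Hessian of f at 0 has rank 0. Corank 2; j^3 = p^3 is a perfect cube, so E-series; the 4-jet and mu = 7 give E_7.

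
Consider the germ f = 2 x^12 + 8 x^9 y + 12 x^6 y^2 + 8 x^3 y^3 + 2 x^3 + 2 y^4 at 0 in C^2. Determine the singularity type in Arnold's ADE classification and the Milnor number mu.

Type E6, Milnor number mu = 6.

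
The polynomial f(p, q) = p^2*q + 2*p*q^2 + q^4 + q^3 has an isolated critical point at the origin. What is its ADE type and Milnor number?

Type D_5, Milnor number mu = 5.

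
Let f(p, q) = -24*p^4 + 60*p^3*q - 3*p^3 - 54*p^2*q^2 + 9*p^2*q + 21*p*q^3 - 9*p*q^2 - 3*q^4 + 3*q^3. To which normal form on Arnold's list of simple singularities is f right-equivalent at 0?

E_7

The Hessian of f at 0 has rank 0. Corank 2; j^3 = -3*(p - q)^3 is a perfect cube, so E-series; the 4-jet and mu = 7 give E_7.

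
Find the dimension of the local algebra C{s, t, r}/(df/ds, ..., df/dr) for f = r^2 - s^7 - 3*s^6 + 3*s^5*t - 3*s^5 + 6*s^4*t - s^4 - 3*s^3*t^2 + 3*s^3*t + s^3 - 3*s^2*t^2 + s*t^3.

The Hessian of f at 0 has rank 1. Corank 2; j^3 = s^3 is a perfect cube, so E-series; the 4-jet and mu = 7 give E_7.

7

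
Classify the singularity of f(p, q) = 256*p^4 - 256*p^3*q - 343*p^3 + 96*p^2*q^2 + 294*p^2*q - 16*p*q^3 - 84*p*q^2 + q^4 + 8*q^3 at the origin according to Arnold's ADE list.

The Hessian of f at 0 is [[0, 0], [0, 0]] with rank 0, so corank 2. A Groebner basis of the Jacobian ideal J(f) in C{p,q} is {q^4, p*q^2 - 23*q^3/84, p^2 - 4*p*q/7 + 4*q^2/49}; counting standard monomials gives mu = 6. Corank 2; j^3 = -(7*p - 2*q)^3 is a perfect cube, so E-series; the 4-jet and mu = 6 give E_6.

E6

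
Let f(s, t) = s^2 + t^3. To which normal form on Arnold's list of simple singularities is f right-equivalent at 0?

A_{2}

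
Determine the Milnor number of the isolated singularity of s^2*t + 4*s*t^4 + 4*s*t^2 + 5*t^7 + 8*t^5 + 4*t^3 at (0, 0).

The Hessian of f at 0 is [[0, 0], [0, 0]] with rank 0, so corank 2. A Groebner basis of the Jacobian ideal J(f) in C{s,t} is {-2*s^2/3 + s*t^3 - 11*s*t/3 - 14*t^2/3, s*t/2 + t^4 + t^2, s^3 - 12*s*t^2 - 16*t^3, s^2*t + 4*s*t^2 + 4*t^3}; counting standard monomials gives mu = 8. Corank 2; j^3 = t*(s + 2*t)^2 has shape L^2 M (L != M), so D-series; mu = 8 gives D_8.

8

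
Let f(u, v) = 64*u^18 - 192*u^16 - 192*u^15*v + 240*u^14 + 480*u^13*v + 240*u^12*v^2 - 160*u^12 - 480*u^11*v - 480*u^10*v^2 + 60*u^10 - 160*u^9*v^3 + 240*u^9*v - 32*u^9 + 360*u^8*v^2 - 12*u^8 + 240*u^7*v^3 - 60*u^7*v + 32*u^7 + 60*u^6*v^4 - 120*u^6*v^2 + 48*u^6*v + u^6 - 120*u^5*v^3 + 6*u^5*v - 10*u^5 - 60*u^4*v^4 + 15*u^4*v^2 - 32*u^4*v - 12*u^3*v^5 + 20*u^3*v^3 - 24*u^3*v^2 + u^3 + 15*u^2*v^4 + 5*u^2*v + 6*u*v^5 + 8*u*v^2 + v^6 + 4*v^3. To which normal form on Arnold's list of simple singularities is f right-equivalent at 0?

D_{7}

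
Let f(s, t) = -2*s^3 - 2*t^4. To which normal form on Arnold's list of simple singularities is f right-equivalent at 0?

E_{6}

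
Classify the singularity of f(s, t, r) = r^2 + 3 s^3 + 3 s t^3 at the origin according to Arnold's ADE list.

The Hessian of f at 0 is [[0, 0, 0], [0, 0, 0], [0, 0, 2]] with rank 1, so corank 2. A Groebner basis of the Jacobian ideal J(f) in C{s,t,r} is {s^3, s*t^2, 3*s^2 + t^3, r}; counting standard monomials gives mu = 7. Corank 2; j^3 = 3*s^3 is a perfect cube, so E-series; the 4-jet and mu = 7 give E_7.

E_{7}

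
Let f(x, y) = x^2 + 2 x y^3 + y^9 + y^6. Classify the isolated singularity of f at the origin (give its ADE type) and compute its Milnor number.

Type A_{8}, Milnor number mu = 8.

The Hessian of f at 0 has rank 1. Corank 1: A-series; mu = 8 gives A_8.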